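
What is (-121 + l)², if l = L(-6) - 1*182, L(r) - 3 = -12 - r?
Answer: 93636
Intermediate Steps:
L(r) = -9 - r (L(r) = 3 + (-12 - r) = -9 - r)
l = -185 (l = (-9 - 1*(-6)) - 1*182 = (-9 + 6) - 182 = -3 - 182 = -185)
(-121 + l)² = (-121 - 185)² = (-306)² = 93636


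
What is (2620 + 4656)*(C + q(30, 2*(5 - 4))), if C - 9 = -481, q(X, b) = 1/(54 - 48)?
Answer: -10299178/3 ≈ -3.4331e+6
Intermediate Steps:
q(X, b) = 1/6
C = -472 (C = 9 - 481 = -472)
(2620 + 4656)*(C + q(30, 2*(5 - 4))) = (2620 + 4656)*(-472 + 1/6) = 7276*(-2831/6) = -10299178/3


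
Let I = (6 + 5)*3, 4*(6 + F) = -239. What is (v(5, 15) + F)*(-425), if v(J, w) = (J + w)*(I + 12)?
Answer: -1418225/4 ≈ -3.5456e+5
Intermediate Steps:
F = -263/4 (F = -6 + (¼)*(-239) = -6 - 239/4 = -263/4 ≈ -65.750)
I = 33 (I = 11*3 = 33)
v(J, w) = 45*J + 45*w (v(J, w) = (J + w)*(33 + 12) = (J + w)*45 = 45*J + 45*w)
(v(5, 15) + F)*(-425) = ((45*5 + 45*15) - 263/4)*(-425) = ((225 + 675) - 263/4)*(-425) = (900 - 263/4)*(-425) = (3337/4)*(-425) = -1418225/4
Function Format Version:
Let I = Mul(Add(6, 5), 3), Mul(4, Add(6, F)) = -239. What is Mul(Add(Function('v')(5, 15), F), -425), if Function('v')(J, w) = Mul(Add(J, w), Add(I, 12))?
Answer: Rational(-1418225, 4) ≈ -3.5456e+5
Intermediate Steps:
F = Rational(-263, 4) (F = Add(-6, Mul(Rational(1, 4), -239)) = Add(-6, Rational(-239, 4)) = Rational(-263, 4) ≈ -65.750)
I = 33 (I = Mul(11, 3) = 33)
Function('v')(J, w) = Add(Mul(45, J), Mul(45, w)) (Function('v')(J, w) = Mul(Add(J, w), Add(33, 12)) = Mul(Add(J, w), 45) = Add(Mul(45, J), Mul(45, w)))
Mul(Add(Function('v')(5, 15), F), -425) = Mul(Add(Add(Mul(45, 5), Mul(45, 15)), Rational(-263, 4)), -425) = Mul(Add(Add(225, 675), Rational(-263, 4)), -425) = Mul(Add(900, Rational(-263, 4)), -425) = Mul(Rational(3337, 4), -425) = Rational(-1418225, 4)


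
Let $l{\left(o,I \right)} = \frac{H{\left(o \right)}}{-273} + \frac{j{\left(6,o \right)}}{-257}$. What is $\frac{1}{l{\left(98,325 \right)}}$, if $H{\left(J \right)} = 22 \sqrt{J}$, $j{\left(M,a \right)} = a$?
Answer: $\frac{19153953}{24663874} - \frac{28335021 \sqrt{2}}{24663874} \approx -0.84812$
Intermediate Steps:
$l{\left(o,I \right)} = - \frac{22 \sqrt{o}}{273} - \frac{o}{257}$ ($l{\left(o,I \right)} = \frac{22 \sqrt{o}}{-273} + \frac{o}{-257} = 22 \sqrt{o} \left(- \frac{1}{273}\right) + o \left(- \frac{1}{257}\right) = - \frac{22 \sqrt{o}}{273} - \frac{o}{257}$)
$\frac{1}{l{\left(98,325 \right)}} = \frac{1}{- \frac{22 \sqrt{98}}{273} - \frac{98}{257}} = \frac{1}{- \frac{22 \cdot 7 \sqrt{2}}{273} - \frac{98}{257}} = \frac{1}{- \frac{22 \sqrt{2}}{39} - \frac{98}{257}} = \frac{1}{- \frac{98}{257} - \frac{22 \sqrt{2}}{39}}$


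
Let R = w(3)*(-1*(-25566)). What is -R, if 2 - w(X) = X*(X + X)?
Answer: 409056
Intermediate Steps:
w(X) = 2 - 2*X² (w(X) = 2 - X*(X + X) = 2 - X*2*X = 2 - 2*X²)
R = -409056 (R = (2 - 2*3²)*(-1*(-25566)) = (2 - 2*9)*25566 = (2 - 18)*25566 = -16*25566 = -409056)
-R = -1*(-409056) = 409056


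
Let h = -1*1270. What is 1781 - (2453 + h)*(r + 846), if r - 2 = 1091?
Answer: -2292056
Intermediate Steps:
h = -1270
r = 1093 (r = 2 + 1091 = 1093)
1781 - (2453 + h)*(r + 846) = 1781 - (2453 - 1270)*(1093 + 846) = 1781 - 1183*1939 = 1781 - 1*2293837 = 1781 - 2293837 = -2292056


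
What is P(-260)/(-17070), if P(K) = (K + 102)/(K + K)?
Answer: -79/4438200 ≈ -1.7800e-5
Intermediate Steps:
P(K) = (102 + K)/(2*K) (P(K) = (102 + K)/((2*K)) = (102 + K)*(1/(2*K)) = (102 + K)/(2*K))
P(-260)/(-17070) = ((1/2)*(102 - 260)/(-260))/(-17070) = ((1/2)*(-1/260)*(-158))*(-1/17070) = (79/260)*(-1/17070) = -79/4438200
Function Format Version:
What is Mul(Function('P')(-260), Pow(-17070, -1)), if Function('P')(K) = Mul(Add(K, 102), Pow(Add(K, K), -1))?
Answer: Rational(-79, 4438200) ≈ -1.7800e-5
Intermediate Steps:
Function('P')(K) = Mul(Rational(1, 2), Pow(K, -1), Add(102, K)) (Function('P')(K) = Mul(Add(102, K), Pow(Mul(2, K), -1)) = Mul(Add(102, K), Mul(Rational(1, 2), Pow(K, -1))) = Mul(Rational(1, 2), Pow(K, -1), Add(102, K)))
Mul(Function('P')(-260), Pow(-17070, -1)) = Mul(Mul(Rational(1, 2), Pow(-260, -1), Add(102, -260)), Pow(-17070, -1)) = Mul(Mul(Rational(1, 2), Rational(-1, 260), -158), Rational(-1, 17070)) = Mul(Rational(79, 260), Rational(-1, 17070)) = Rational(-79, 4438200)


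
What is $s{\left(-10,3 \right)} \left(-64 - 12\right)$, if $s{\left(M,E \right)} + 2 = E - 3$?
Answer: $152$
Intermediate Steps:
$s{\left(M,E \right)} = -5 + E$ ($s{\left(M,E \right)} = -2 + \left(E - 3\right) = -2 + \left(-3 + E\right) = -5 + E$)
$s{\left(-10,3 \right)} \left(-64 - 12\right) = \left(-5 + 3\right) \left(-64 - 12\right) = \left(-2\right) \left(-76\right) = 152$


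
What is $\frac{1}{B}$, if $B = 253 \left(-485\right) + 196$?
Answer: $- \frac{1}{122509} \approx -8.1627 \cdot 10^{-6}$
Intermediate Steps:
$B = -122509$ ($B = -122705 + 196 = -122509$)
$\frac{1}{B} = \frac{1}{-122509} = - \frac{1}{122509}$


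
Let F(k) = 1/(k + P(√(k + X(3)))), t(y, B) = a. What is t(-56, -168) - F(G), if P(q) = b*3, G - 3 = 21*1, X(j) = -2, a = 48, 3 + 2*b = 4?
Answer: 2446/51 ≈ 47.961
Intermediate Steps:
b = ½ (b = -3/2 + (½)*4 = -3/2 + 2 = ½ ≈ 0.50000)
t(y, B) = 48
G = 24 (G = 3 + 21*1 = 3 + 21 = 24)
P(q) = 3/2 (P(q) = (½)*3 = 3/2)
F(k) = 1/(3/2 + k) (F(k) = 1/(k + 3/2) = 1/(3/2 + k))
t(-56, -168) - F(G) = 48 - 2/(3 + 2*24) = 48 - 2/(3 + 48) = 48 - 2/51 = 2446/51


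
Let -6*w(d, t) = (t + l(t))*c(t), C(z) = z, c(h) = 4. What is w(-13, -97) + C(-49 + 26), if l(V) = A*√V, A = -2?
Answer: 125/3 + 4*I*√97/3 ≈ 41.667 + 13.132*I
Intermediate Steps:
l(V) = -2*√V
w(d, t) = -2*t/3 + 4*√t/3 (w(d, t) = -(t - 2*√t)*4/6 = -(-8*√t + 4*t)/6 = -2*t/3 + 4*√t/3)
w(-13, -97) + C(-49 + 26) = (-⅔*(-97) + 4*√(-97)/3) + (-49 + 26) = (194/3 + 4*(I*√97)/3) - 23 = (194/3 + 4*I*√97/3) - 23 = 125/3 + 4*I*√97/3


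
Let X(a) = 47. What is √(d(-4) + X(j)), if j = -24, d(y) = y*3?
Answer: √35 ≈ 5.9161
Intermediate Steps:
d(y) = 3*y
√(d(-4) + X(j)) = √(3*(-4) + 47) = √(-12 + 47) = √35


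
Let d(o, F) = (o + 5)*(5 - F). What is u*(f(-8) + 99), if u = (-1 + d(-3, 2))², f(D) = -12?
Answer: 2175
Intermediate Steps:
d(o, F) = (5 + o)*(5 - F)
u = 25 (u = (-1 + (25 - 5*2 + 5*(-3) - 1*2*(-3)))² = (-1 + (25 - 10 - 15 + 6))² = (-1 + 6)² = 5² = 25)
u*(f(-8) + 99) = 25*(-12 + 99) = 25*87 = 2175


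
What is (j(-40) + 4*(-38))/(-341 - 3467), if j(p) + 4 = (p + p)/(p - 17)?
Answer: 2203/54264 ≈ 0.040598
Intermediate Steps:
j(p) = -4 + 2*p/(-17 + p) (j(p) = -4 + (p + p)/(p - 17) = -4 + (2*p)/(-17 + p) = -4 + 2*p/(-17 + p))
(j(-40) + 4*(-38))/(-341 - 3467) = (2*(34 - 1*(-40))/(-17 - 40) + 4*(-38))/(-341 - 3467) = (2*(34 + 40)/(-57) - 152)/(-3808) = (2*(-1/57)*74 - 152)*(-1/3808) = (-148/57 - 152)*(-1/3808) = -8812/57*(-1/3808) = 2203/54264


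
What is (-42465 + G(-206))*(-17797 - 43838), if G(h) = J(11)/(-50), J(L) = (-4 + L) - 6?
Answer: 26173315077/10 ≈ 2.6173e+9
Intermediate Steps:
J(L) = -10 + L
G(h) = -1/50 (G(h) = (-10 + 11)/(-50) = 1*(-1/50) = -1/50)
(-42465 + G(-206))*(-17797 - 43838) = (-42465 - 1/50)*(-17797 - 43838) = -2123251/50*(-61635) = 26173315077/10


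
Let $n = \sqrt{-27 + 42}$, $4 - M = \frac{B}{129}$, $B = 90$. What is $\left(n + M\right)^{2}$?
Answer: $\frac{47899}{1849} + \frac{284 \sqrt{15}}{43} \approx 51.485$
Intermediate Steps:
$M = \frac{142}{43}$ ($M = 4 - \frac{90}{129} = 4 - 90 \cdot \frac{1}{129} = 4 - \frac{30}{43} = \frac{142}{43} \approx 3.3023$)
$n = \sqrt{15} \approx 3.873$
$\left(n + M\right)^{2} = \left(\sqrt{15} + \frac{142}{43}\right)^{2} = \left(\frac{142}{43} + \sqrt{15}\right)^{2}$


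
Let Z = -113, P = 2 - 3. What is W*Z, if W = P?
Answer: 113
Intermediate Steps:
P = -1
W = -1
W*Z = -1*(-113) = 113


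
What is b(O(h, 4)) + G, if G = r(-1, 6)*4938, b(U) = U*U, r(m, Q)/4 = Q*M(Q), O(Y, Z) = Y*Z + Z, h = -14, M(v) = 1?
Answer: 121216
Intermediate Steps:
O(Y, Z) = Z + Y*Z
r(m, Q) = 4*Q (r(m, Q) = 4*(Q*1) = 4*Q)
b(U) = U**2
G = 118512 (G = (4*6)*4938 = 24*4938 = 118512)
b(O(h, 4)) + G = (4*(1 - 14))**2 + 118512 = (4*(-13))**2 + 118512 = (-52)**2 + 118512 = 2704 + 118512 = 121216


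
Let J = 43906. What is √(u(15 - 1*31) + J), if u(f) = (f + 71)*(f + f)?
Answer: √42146 ≈ 205.29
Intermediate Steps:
u(f) = 2*f*(71 + f) (u(f) = (71 + f)*(2*f) = 2*f*(71 + f))
√(u(15 - 1*31) + J) = √(2*(15 - 1*31)*(71 + (15 - 1*31)) + 43906) = √(2*(15 - 31)*(71 + (15 - 31)) + 43906) = √(2*(-16)*(71 - 16) + 43906) = √(2*(-16)*55 + 43906) = √(-1760 + 43906) = √42146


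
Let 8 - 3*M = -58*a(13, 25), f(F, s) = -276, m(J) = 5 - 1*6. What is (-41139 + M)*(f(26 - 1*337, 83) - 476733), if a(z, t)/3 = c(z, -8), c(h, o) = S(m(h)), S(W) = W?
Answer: 19650067749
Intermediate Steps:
m(J) = -1 (m(J) = 5 - 6 = -1)
c(h, o) = -1
a(z, t) = -3 (a(z, t) = 3*(-1) = -3)
M = -166/3 (M = 8/3 - (-58)*(-3)/3 = 8/3 - ⅓*174 = 8/3 - 58 = -166/3 ≈ -55.333)
(-41139 + M)*(f(26 - 1*337, 83) - 476733) = (-41139 - 166/3)*(-276 - 476733) = -123583/3*(-477009) = 19650067749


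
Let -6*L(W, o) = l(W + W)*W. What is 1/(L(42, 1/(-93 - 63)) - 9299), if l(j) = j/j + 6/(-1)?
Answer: -1/9264 ≈ -0.00010794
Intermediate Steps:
l(j) = -5 (l(j) = 1 + 6*(-1) = 1 - 6 = -5)
L(W, o) = 5*W/6 (L(W, o) = -(-5)*W/6 = 5*W/6)
1/(L(42, 1/(-93 - 63)) - 9299) = 1/((5/6)*42 - 9299) = 1/(35 - 9299) = 1/(-9264) = -1/9264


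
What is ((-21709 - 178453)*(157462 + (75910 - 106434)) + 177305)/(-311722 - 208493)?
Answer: 25407986651/520215 ≈ 48841.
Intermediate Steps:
((-21709 - 178453)*(157462 + (75910 - 106434)) + 177305)/(-311722 - 208493) = (-200162*(157462 - 30524) + 177305)/(-520215) = (-200162*126938 + 177305)*(-1/520215) = (-25408163956 + 177305)*(-1/520215) = -25407986651*(-1/520215) = 25407986651/520215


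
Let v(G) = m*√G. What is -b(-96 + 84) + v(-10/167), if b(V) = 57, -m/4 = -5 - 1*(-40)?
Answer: -57 - 140*I*√1670/167 ≈ -57.0 - 34.259*I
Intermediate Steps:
m = -140 (m = -4*(-5 - 1*(-40)) = -4*(-5 + 40) = -4*35 = -140)
v(G) = -140*√G
-b(-96 + 84) + v(-10/167) = -1*57 - 140*I*√1670/167 = -57 - 140*I*√1670/167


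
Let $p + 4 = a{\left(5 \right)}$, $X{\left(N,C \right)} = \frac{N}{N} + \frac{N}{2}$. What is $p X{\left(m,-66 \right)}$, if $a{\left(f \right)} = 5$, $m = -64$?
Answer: $-31$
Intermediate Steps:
$X{\left(N,C \right)} = 1 + \frac{N}{2}$ ($X{\left(N,C \right)} = 1 + N \frac{1}{2} = 1 + \frac{N}{2}$)
$p = 1$ ($p = -4 + 5 = 1$)
$p X{\left(m,-66 \right)} = 1 \left(1 + \frac{1}{2} \left(-64\right)\right) = 1 \left(1 - 32\right) = 1 \left(-31\right) = -31$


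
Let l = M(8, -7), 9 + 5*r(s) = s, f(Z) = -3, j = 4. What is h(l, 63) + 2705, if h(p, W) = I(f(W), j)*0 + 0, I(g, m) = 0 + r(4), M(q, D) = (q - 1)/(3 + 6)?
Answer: 2705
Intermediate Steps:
r(s) = -9/5 + s/5
M(q, D) = -⅑ + q/9 (M(q, D) = (-1 + q)/9 = (-1 + q)*(⅑) = -⅑ + q/9)
l = 7/9 (l = -⅑ + (⅑)*8 = -⅑ + 8/9 = 7/9 ≈ 0.77778)
I(g, m) = -1 (I(g, m) = 0 + (-9/5 + (⅕)*4) = 0 + (-9/5 + ⅘) = 0 - 1 = -1)
h(p, W) = 0 (h(p, W) = -1*0 + 0 = 0 + 0 = 0)
h(l, 63) + 2705 = 0 + 2705 = 2705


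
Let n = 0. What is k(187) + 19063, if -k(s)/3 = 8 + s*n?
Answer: 19039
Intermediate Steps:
k(s) = -24 (k(s) = -3*(8 + s*0) = -3*(8 + 0) = -3*8 = -24)
k(187) + 19063 = -24 + 19063 = 19039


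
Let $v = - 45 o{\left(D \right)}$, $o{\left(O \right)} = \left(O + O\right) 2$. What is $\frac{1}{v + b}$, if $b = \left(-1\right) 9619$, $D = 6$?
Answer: $- \frac{1}{10699} \approx -9.3467 \cdot 10^{-5}$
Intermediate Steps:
$o{\left(O \right)} = 4 O$ ($o{\left(O \right)} = 2 O 2 = 4 O$)
$b = -9619$
$v = -1080$ ($v = - 45 \cdot 4 \cdot 6 = \left(-45\right) 24 = -1080$)
$\frac{1}{v + b} = \frac{1}{-1080 - 9619} = \frac{1}{-10699} = - \frac{1}{10699}$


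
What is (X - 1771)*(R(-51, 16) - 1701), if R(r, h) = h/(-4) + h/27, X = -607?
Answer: 109433182/27 ≈ 4.0531e+6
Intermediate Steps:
R(r, h) = -23*h/108 (R(r, h) = h*(-1/4) + h*(1/27) = -h/4 + h/27 = -23*h/108)
(X - 1771)*(R(-51, 16) - 1701) = (-607 - 1771)*(-23/108*16 - 1701) = -2378*(-92/27 - 1701) = -2378*(-46019/27) = 109433182/27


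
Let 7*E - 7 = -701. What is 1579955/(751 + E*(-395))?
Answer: 11059685/279387 ≈ 39.586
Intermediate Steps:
E = -694/7 (E = 1 + (⅐)*(-701) = 1 - 701/7 = -694/7 ≈ -99.143)
1579955/(751 + E*(-395)) = 1579955/(751 - 694/7*(-395)) = 1579955/(751 + 274130/7) = 1579955/(279387/7) = 1579955*(7/279387) = 11059685/279387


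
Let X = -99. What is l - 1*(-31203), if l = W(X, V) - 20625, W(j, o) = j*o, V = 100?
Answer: 678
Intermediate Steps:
l = -30525 (l = -99*100 - 20625 = -9900 - 20625 = -30525)
l - 1*(-31203) = -30525 - 1*(-31203) = -30525 + 31203 = 678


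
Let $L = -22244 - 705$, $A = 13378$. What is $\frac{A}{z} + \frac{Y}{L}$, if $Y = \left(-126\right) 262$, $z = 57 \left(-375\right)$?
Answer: $\frac{398619778}{490534875} \approx 0.81262$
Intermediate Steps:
$z = -21375$
$Y = -33012$
$L = -22949$
$\frac{A}{z} + \frac{Y}{L} = \frac{13378}{-21375} - \frac{33012}{-22949} = 13378 \left(- \frac{1}{21375}\right) - - \frac{33012}{22949} = - \frac{13378}{21375} + \frac{33012}{22949} = \frac{398619778}{490534875}$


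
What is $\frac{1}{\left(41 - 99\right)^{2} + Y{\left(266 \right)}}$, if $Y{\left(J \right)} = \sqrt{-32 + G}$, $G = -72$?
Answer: $\frac{841}{2829150} - \frac{i \sqrt{26}}{5658300} \approx 0.00029726 - 9.0116 \cdot 10^{-7} i$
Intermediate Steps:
$Y{\left(J \right)} = 2 i \sqrt{26}$ ($Y{\left(J \right)} = \sqrt{-32 - 72} = \sqrt{-104} = 2 i \sqrt{26}$)
$\frac{1}{\left(41 - 99\right)^{2} + Y{\left(266 \right)}} = \frac{1}{\left(41 - 99\right)^{2} + 2 i \sqrt{26}} = \frac{1}{\left(-58\right)^{2} + 2 i \sqrt{26}} = \frac{1}{3364 + 2 i \sqrt{26}}$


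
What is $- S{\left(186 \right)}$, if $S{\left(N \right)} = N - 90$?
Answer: $-96$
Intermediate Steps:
$S{\left(N \right)} = -90 + N$
$- S{\left(186 \right)} = - (-90 + 186) = \left(-1\right) 96 = -96$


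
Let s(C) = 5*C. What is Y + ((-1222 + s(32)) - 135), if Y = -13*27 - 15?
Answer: -1563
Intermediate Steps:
Y = -366 (Y = -351 - 15 = -366)
Y + ((-1222 + s(32)) - 135) = -366 + ((-1222 + 5*32) - 135) = -366 + ((-1222 + 160) - 135) = -366 + (-1062 - 135) = -366 - 1197 = -1563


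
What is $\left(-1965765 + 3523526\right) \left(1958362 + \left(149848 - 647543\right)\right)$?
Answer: $2275370086587$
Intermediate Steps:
$\left(-1965765 + 3523526\right) \left(1958362 + \left(149848 - 647543\right)\right) = 1557761 \left(1958362 + \left(149848 - 647543\right)\right) = 1557761 \left(1958362 - 497695\right) = 1557761 \cdot 1460667 = 2275370086587$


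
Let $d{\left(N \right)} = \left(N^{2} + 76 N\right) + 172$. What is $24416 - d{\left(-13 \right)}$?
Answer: $25063$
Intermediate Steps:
$d{\left(N \right)} = 172 + N^{2} + 76 N$
$24416 - d{\left(-13 \right)} = 24416 - \left(172 + \left(-13\right)^{2} + 76 \left(-13\right)\right) = 24416 - \left(172 + 169 - 988\right) = 24416 - -647 = 24416 + 647 = 25063$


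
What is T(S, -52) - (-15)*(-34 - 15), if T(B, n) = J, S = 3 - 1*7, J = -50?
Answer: -785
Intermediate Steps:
S = -4 (S = 3 - 7 = -4)
T(B, n) = -50
T(S, -52) - (-15)*(-34 - 15) = -50 - (-15)*(-34 - 15) = -50 - (-15)*(-49) = -50 - 1*735 = -50 - 735 = -785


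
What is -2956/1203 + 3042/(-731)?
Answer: -5820362/879393 ≈ -6.6186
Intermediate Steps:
-2956/1203 + 3042/(-731) = -2956*1/1203 + 3042*(-1/731) = -2956/1203 - 3042/731 = -5820362/879393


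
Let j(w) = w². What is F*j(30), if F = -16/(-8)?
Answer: 1800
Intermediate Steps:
F = 2 (F = -16*(-⅛) = 2)
F*j(30) = 2*30² = 2*900 = 1800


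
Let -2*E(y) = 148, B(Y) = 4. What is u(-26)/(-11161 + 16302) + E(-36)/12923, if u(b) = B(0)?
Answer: -328742/66437143 ≈ -0.0049482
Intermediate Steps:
E(y) = -74 (E(y) = -1/2*148 = -74)
u(b) = 4
u(-26)/(-11161 + 16302) + E(-36)/12923 = 4/(-11161 + 16302) - 74/12923 = 4/5141 - 74*1/12923 = 4*(1/5141) - 74/12923 = 4/5141 - 74/12923 = -328742/66437143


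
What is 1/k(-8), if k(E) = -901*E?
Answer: 1/7208 ≈ 0.00013873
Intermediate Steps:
1/k(-8) = 1/(-901*(-8)) = 1/7208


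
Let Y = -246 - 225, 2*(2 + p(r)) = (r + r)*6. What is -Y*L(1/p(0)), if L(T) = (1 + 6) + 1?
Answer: 3768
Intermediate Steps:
p(r) = -2 + 6*r (p(r) = -2 + ((r + r)*6)/2 = -2 + ((2*r)*6)/2 = -2 + (12*r)/2 = -2 + 6*r)
Y = -471
L(T) = 8 (L(T) = 7 + 1 = 8)
-Y*L(1/p(0)) = -(-471)*8 = -1*(-3768) = 3768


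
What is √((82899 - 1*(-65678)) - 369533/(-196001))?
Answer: √5707864703170110/196001 ≈ 385.46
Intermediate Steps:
√((82899 - 1*(-65678)) - 369533/(-196001)) = √((82899 + 65678) - 369533*(-1/196001)) = √(148577 + 369533/196001) = √(29121610110/196001) = √5707864703170110/196001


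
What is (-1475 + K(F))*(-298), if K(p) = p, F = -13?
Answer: 443424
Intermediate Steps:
(-1475 + K(F))*(-298) = (-1475 - 13)*(-298) = -1488*(-298) = 443424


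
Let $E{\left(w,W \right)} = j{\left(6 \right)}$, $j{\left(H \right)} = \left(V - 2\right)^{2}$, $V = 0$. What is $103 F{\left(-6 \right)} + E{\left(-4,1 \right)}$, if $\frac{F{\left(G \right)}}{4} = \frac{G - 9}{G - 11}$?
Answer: $\frac{6248}{17} \approx 367.53$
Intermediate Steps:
$F{\left(G \right)} = \frac{4 \left(-9 + G\right)}{-11 + G}$ ($F{\left(G \right)} = 4 \frac{G - 9}{G - 11} = 4 \frac{-9 + G}{-11 + G} = \frac{4 \left(-9 + G\right)}{-11 + G}$)
$j{\left(H \right)} = 4$ ($j{\left(H \right)} = \left(0 - 2\right)^{2} = \left(-2\right)^{2} = 4$)
$E{\left(w,W \right)} = 4$
$103 F{\left(-6 \right)} + E{\left(-4,1 \right)} = 103 \frac{4 \left(-9 - 6\right)}{-11 - 6} + 4 = 103 \cdot 4 \frac{1}{-17} \left(-15\right) + 4 = 103 \cdot 4 \left(- \frac{1}{17}\right) \left(-15\right) + 4 = 103 \cdot \frac{60}{17} + 4 = \frac{6180}{17} + 4 = \frac{6248}{17}$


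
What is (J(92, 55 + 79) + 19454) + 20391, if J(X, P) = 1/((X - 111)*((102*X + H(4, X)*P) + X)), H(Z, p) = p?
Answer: 16506827219/414276 ≈ 39845.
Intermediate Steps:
J(X, P) = 1/((-111 + X)*(103*X + P*X)) (J(X, P) = 1/((X - 111)*((102*X + X*P) + X)) = 1/((-111 + X)*((102*X + P*X) + X)) = 1/((-111 + X)*(103*X + P*X)))
(J(92, 55 + 79) + 19454) + 20391 = (1/(92*(-11433 - 111*(55 + 79) + 103*92 + (55 + 79)*92)) + 19454) + 20391 = (1/(92*(-11433 - 111*134 + 9476 + 134*92)) + 19454) + 20391 = (1/(92*(-11433 - 14874 + 9476 + 12328)) + 19454) + 20391 = ((1/92)/(-4503) + 19454) + 20391 = ((1/92)*(-1/4503) + 19454) + 20391 = (-1/414276 + 19454) + 20391 = 8059325303/414276 + 20391 = 16506827219/414276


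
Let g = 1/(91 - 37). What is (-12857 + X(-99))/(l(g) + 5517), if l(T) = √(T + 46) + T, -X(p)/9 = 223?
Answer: -239126472864/88755596371 + 2407968*√14910/88755596371 ≈ -2.6909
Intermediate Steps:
X(p) = -2007 (X(p) = -9*223 = -2007)
g = 1/54 ≈ 0.018519
l(T) = T + √(46 + T) (l(T) = √(46 + T) + T = T + √(46 + T))
(-12857 + X(-99))/(l(g) + 5517) = (-12857 - 2007)/((1/54 + √(46 + 1/54)) + 5517) = -14864/((1/54 + √(2485/54)) + 5517) = -14864/((1/54 + √14910/18) + 5517) = -14864/(297919/54 + √14910/18)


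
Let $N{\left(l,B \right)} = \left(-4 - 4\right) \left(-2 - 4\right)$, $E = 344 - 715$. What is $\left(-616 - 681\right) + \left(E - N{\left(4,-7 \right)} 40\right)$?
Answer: $-3588$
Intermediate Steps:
$E = -371$ ($E = 344 - 715 = -371$)
$N{\left(l,B \right)} = 48$ ($N{\left(l,B \right)} = \left(-8\right) \left(-6\right) = 48$)
$\left(-616 - 681\right) + \left(E - N{\left(4,-7 \right)} 40\right) = \left(-616 - 681\right) - \left(371 + 48 \cdot 40\right) = -1297 - 2291 = -3588$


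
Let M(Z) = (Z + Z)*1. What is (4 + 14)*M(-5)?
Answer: -180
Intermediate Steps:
M(Z) = 2*Z (M(Z) = (2*Z)*1 = 2*Z)
(4 + 14)*M(-5) = (4 + 14)*(2*(-5)) = 18*(-10) = -180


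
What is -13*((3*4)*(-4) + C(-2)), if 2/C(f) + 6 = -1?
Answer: 4394/7 ≈ 627.71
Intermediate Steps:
C(f) = -2/7 (C(f) = 2/(-6 - 1) = 2/(-7) = 2*(-⅐) = -2/7)
-13*((3*4)*(-4) + C(-2)) = -13*((3*4)*(-4) - 2/7) = -13*(12*(-4) - 2/7) = -13*(-48 - 2/7) = -13*(-338/7) = 4394/7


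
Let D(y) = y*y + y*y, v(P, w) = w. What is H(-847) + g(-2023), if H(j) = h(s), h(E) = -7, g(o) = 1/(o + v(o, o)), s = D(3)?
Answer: -28323/4046 ≈ -7.0002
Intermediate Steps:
D(y) = 2*y² (D(y) = y² + y² = 2*y²)
s = 18 (s = 2*3² = 2*9 = 18)
g(o) = 1/(2*o) (g(o) = 1/(o + o) = 1/(2*o))
H(j) = -7
H(-847) + g(-2023) = -7 + (½)/(-2023) = -7 + (½)*(-1/2023) = -7 - 1/4046 = -28323/4046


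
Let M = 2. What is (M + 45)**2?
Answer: 2209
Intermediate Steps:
(M + 45)**2 = (2 + 45)**2 = 47**2 = 2209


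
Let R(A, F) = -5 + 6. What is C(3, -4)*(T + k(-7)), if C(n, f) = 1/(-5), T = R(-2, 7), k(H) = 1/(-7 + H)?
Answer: -13/70 ≈ -0.18571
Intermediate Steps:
R(A, F) = 1
T = 1
C(n, f) = -⅕
C(3, -4)*(T + k(-7)) = -(1 + 1/(-7 - 7))/5 = -(1 + 1/(-14))/5 = -(1 - 1/14)/5 = -⅕*13/14 = -13/70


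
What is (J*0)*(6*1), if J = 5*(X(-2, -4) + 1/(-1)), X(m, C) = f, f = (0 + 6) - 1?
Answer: 0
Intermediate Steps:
f = 5 (f = 6 - 1 = 5)
X(m, C) = 5
J = 20 (J = 5*(5 + 1/(-1)) = 5*(5 - 1) = 5*4 = 20)
(J*0)*(6*1) = (20*0)*(6*1) = 0*6 = 0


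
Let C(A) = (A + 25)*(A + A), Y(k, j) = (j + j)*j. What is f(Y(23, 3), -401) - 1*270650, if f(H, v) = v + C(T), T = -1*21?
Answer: -271219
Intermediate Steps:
Y(k, j) = 2*j² (Y(k, j) = (2*j)*j = 2*j²)
T = -21
C(A) = 2*A*(25 + A) (C(A) = (25 + A)*(2*A) = 2*A*(25 + A))
f(H, v) = -168 + v (f(H, v) = v + 2*(-21)*(25 - 21) = v + 2*(-21)*4 = v - 168 = -168 + v)
f(Y(23, 3), -401) - 1*270650 = (-168 - 401) - 1*270650 = -569 - 270650 = -271219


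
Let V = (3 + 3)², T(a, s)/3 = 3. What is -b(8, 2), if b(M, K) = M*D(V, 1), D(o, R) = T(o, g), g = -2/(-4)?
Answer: -72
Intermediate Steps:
g = ½ (g = -2*(-¼) = ½ ≈ 0.50000)
T(a, s) = 9 (T(a, s) = 3*3 = 9)
V = 36 (V = 6² = 36)
D(o, R) = 9
b(M, K) = 9*M (b(M, K) = M*9 = 9*M)
-b(8, 2) = -9*8 = -1*72 = -72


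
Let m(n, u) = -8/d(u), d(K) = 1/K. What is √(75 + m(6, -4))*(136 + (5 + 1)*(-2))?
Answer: 124*√107 ≈ 1282.7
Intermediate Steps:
m(n, u) = -8*u
√(75 + m(6, -4))*(136 + (5 + 1)*(-2)) = √(75 - 8*(-4))*(136 + (5 + 1)*(-2)) = √(75 + 32)*(136 + 6*(-2)) = √107*(136 - 12) = √107*124 = 124*√107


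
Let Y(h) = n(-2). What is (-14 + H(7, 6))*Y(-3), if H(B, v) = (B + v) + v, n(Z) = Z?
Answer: -10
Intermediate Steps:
Y(h) = -2
H(B, v) = B + 2*v
(-14 + H(7, 6))*Y(-3) = (-14 + (7 + 2*6))*(-2) = (-14 + (7 + 12))*(-2) = (-14 + 19)*(-2) = 5*(-2) = -10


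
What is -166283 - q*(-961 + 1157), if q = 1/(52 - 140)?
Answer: -3658177/22 ≈ -1.6628e+5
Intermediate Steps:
q = -1/88 (q = 1/(-88) = -1/88 ≈ -0.011364)
-166283 - q*(-961 + 1157) = -166283 - (-1)*(-961 + 1157)/88 = -166283 - (-1)*196/88 = -166283 - 1*(-49/22) = -166283 + 49/22 = -3658177/22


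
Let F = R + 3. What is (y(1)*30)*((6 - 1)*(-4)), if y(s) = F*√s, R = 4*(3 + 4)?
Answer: -18600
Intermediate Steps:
R = 28 (R = 4*7 = 28)
F = 31 (F = 28 + 3 = 31)
y(s) = 31*√s
(y(1)*30)*((6 - 1)*(-4)) = ((31*√1)*30)*((6 - 1)*(-4)) = ((31*1)*30)*(5*(-4)) = (31*30)*(-20) = 930*(-20) = -18600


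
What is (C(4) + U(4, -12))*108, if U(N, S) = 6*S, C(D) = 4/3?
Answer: -7632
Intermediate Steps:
C(D) = 4/3 (C(D) = 4*(⅓) = 4/3)
(C(4) + U(4, -12))*108 = (4/3 + 6*(-12))*108 = (4/3 - 72)*108 = -212/3*108 = -7632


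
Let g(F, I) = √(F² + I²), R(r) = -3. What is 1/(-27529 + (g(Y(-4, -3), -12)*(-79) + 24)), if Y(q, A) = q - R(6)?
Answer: -5501/151124016 + 79*√145/755620080 ≈ -3.5142e-5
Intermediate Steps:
Y(q, A) = 3 + q (Y(q, A) = q - 1*(-3) = q + 3 = 3 + q)
1/(-27529 + (g(Y(-4, -3), -12)*(-79) + 24)) = 1/(-27529 + (√((3 - 4)² + (-12)²)*(-79) + 24)) = 1/(-27529 + (√((-1)² + 144)*(-79) + 24)) = 1/(-27529 + (√(1 + 144)*(-79) + 24)) = 1/(-27529 + (√145*(-79) + 24)) = 1/(-27529 + (-79*√145 + 24)) = 1/(-27529 + (24 - 79*√145)) = 1/(-27505 - 79*√145)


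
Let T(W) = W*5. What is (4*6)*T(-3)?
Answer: -360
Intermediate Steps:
T(W) = 5*W
(4*6)*T(-3) = (4*6)*(5*(-3)) = 24*(-15) = -360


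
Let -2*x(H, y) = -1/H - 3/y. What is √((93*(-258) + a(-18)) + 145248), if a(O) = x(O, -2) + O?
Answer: √1091117/3 ≈ 348.19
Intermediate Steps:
x(H, y) = 1/(2*H) + 3/(2*y) (x(H, y) = -(-1/H - 3/y)/2 = 1/(2*H) + 3/(2*y))
a(O) = O - (-2 + 3*O)/(4*O) (a(O) = (½)*(-2 + 3*O)/(O*(-2)) + O = (½)*(-½)*(-2 + 3*O)/O + O = -(-2 + 3*O)/(4*O) + O = O - (-2 + 3*O)/(4*O))
√((93*(-258) + a(-18)) + 145248) = √((93*(-258) + (-¾ - 18 + (½)/(-18))) + 145248) = √((-23994 + (-¾ - 18 + (½)*(-1/18))) + 145248) = √((-23994 + (-¾ - 18 - 1/36)) + 145248) = √((-23994 - 169/9) + 145248) = √(-216115/9 + 145248) = √(1091117/9) = √1091117/3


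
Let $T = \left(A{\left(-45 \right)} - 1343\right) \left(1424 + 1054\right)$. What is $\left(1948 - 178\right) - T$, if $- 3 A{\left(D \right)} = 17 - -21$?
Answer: $3361112$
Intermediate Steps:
$A{\left(D \right)} = - \frac{38}{3}$ ($A{\left(D \right)} = - \frac{17 - -21}{3} = - \frac{17 + 21}{3} = \left(- \frac{1}{3}\right) 38 = - \frac{38}{3}$)
$T = -3359342$ ($T = \left(- \frac{38}{3} - 1343\right) \left(1424 + 1054\right) = \left(- \frac{4067}{3}\right) 2478 = -3359342$)
$\left(1948 - 178\right) - T = \left(1948 - 178\right) - -3359342 = \left(1948 - 178\right) + 3359342 = 1770 + 3359342 = 3361112$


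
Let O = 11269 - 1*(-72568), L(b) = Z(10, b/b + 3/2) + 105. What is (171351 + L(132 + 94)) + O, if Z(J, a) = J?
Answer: 255303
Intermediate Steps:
L(b) = 115 (L(b) = 10 + 105 = 115)
O = 83837 (O = 11269 + 72568 = 83837)
(171351 + L(132 + 94)) + O = (171351 + 115) + 83837 = 171466 + 83837 = 255303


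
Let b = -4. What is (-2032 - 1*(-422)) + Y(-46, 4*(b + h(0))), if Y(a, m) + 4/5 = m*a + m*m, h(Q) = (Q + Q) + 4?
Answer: -8054/5 ≈ -1610.8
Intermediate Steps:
h(Q) = 4 + 2*Q (h(Q) = 2*Q + 4 = 4 + 2*Q)
Y(a, m) = -4/5 + m**2 + a*m (Y(a, m) = -4/5 + (m*a + m*m) = -4/5 + (a*m + m**2) = -4/5 + (m**2 + a*m) = -4/5 + m**2 + a*m)
(-2032 - 1*(-422)) + Y(-46, 4*(b + h(0))) = (-2032 - 1*(-422)) + (-4/5 + (4*(-4 + (4 + 2*0)))**2 - 184*(-4 + (4 + 2*0))) = (-2032 + 422) + (-4/5 + (4*(-4 + (4 + 0)))**2 - 184*(-4 + (4 + 0))) = -1610 + (-4/5 + (4*(-4 + 4))**2 - 184*(-4 + 4)) = -1610 + (-4/5 + (4*0)**2 - 184*0) = -1610 + (-4/5 + 0**2 - 46*0) = -1610 + (-4/5 + 0 + 0) = -1610 - 4/5 = -8054/5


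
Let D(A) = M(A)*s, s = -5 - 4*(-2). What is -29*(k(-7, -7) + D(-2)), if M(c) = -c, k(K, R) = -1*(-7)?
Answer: -377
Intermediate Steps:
k(K, R) = 7
s = 3 (s = -5 + 8 = 3)
D(A) = -3*A (D(A) = -A*3 = -3*A)
-29*(k(-7, -7) + D(-2)) = -29*(7 - 3*(-2)) = -29*(7 + 6) = -29*13 = -377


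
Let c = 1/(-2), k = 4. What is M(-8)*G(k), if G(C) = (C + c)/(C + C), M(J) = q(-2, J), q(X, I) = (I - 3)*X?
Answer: 77/8 ≈ 9.6250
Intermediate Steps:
q(X, I) = X*(-3 + I) (q(X, I) = (-3 + I)*X = X*(-3 + I))
M(J) = 6 - 2*J (M(J) = -2*(-3 + J) = 6 - 2*J)
c = -½ ≈ -0.50000
G(C) = (-½ + C)/(2*C) (G(C) = (C - ½)/(C + C) = (-½ + C)/((2*C)) = (-½ + C)*(1/(2*C)) = (-½ + C)/(2*C))
M(-8)*G(k) = (6 - 2*(-8))*((¼)*(-1 + 2*4)/4) = (6 + 16)*((¼)*(¼)*(-1 + 8)) = 22*((¼)*(¼)*7) = 22*(7/16) = 77/8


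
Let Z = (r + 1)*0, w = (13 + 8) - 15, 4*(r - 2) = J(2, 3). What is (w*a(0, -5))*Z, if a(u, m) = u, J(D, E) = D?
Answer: 0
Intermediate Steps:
r = 5/2 (r = 2 + (¼)*2 = 2 + ½ = 5/2 ≈ 2.5000)
w = 6 (w = 21 - 15 = 6)
Z = 0 (Z = (5/2 + 1)*0 = (7/2)*0 = 0)
(w*a(0, -5))*Z = (6*0)*0 = 0*0 = 0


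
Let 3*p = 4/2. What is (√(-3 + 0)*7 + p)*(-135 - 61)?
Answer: -392/3 - 1372*I*√3 ≈ -130.67 - 2376.4*I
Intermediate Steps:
p = ⅔ (p = (4/2)/3 = (4*(½))/3 = (⅓)*2 = ⅔ ≈ 0.66667)
(√(-3 + 0)*7 + p)*(-135 - 61) = (√(-3 + 0)*7 + ⅔)*(-135 - 61) = (√(-3)*7 + ⅔)*(-196) = ((I*√3)*7 + ⅔)*(-196) = (7*I*√3 + ⅔)*(-196) = (⅔ + 7*I*√3)*(-196) = -392/3 - 1372*I*√3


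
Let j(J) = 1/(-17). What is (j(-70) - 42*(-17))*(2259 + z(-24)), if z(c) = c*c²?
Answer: -140364405/17 ≈ -8.2567e+6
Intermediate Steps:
j(J) = -1/17
z(c) = c³
(j(-70) - 42*(-17))*(2259 + z(-24)) = (-1/17 - 42*(-17))*(2259 + (-24)³) = (-1/17 + 714)*(2259 - 13824) = (12137/17)*(-11565) = -140364405/17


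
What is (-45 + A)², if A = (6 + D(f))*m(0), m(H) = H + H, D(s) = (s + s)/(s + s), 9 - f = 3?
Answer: 2025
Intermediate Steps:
f = 6 (f = 9 - 1*3 = 9 - 3 = 6)
D(s) = 1 (D(s) = (2*s)/((2*s)) = (2*s)*(1/(2*s)) = 1)
m(H) = 2*H
A = 0 (A = (6 + 1)*(2*0) = 7*0 = 0)
(-45 + A)² = (-45 + 0)² = (-45)² = 2025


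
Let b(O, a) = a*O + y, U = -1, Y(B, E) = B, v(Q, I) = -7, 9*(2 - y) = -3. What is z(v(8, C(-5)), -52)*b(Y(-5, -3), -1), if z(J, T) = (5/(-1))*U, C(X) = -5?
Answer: 110/3 ≈ 36.667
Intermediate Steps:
y = 7/3 (y = 2 - ⅑*(-3) = 2 + ⅓ = 7/3 ≈ 2.3333)
z(J, T) = 5 (z(J, T) = (5/(-1))*(-1) = (5*(-1))*(-1) = -5*(-1) = 5)
b(O, a) = 7/3 + O*a (b(O, a) = a*O + 7/3 = O*a + 7/3 = 7/3 + O*a)
z(v(8, C(-5)), -52)*b(Y(-5, -3), -1) = 5*(7/3 - 5*(-1)) = 5*(7/3 + 5) = 5*(22/3) = 110/3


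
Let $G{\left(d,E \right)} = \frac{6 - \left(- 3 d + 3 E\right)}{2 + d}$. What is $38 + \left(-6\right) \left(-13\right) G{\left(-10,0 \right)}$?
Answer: $272$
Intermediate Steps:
$G{\left(d,E \right)} = \frac{6 - 3 E + 3 d}{2 + d}$ ($G{\left(d,E \right)} = \frac{6 - \left(- 3 d + 3 E\right)}{2 + d} = \frac{6 - 3 E + 3 d}{2 + d}$)
$38 + \left(-6\right) \left(-13\right) G{\left(-10,0 \right)} = 38 + \left(-6\right) \left(-13\right) \frac{3 \left(2 - 10 - 0\right)}{2 - 10} = 38 + 78 \frac{3 \left(2 - 10 + 0\right)}{-8} = 38 + 78 \cdot 3 \left(- \frac{1}{8}\right) \left(-8\right) = 38 + 78 \cdot 3 = 38 + 234 = 272$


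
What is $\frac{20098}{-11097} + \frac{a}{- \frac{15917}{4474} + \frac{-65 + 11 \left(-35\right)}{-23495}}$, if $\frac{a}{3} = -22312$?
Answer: $\frac{15614395806552538}{825520511331} \approx 18915.0$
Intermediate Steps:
$a = -66936$ ($a = 3 \left(-22312\right) = -66936$)
$\frac{20098}{-11097} + \frac{a}{- \frac{15917}{4474} + \frac{-65 + 11 \left(-35\right)}{-23495}} = \frac{20098}{-11097} - \frac{66936}{- \frac{15917}{4474} + \frac{-65 + 11 \left(-35\right)}{-23495}} = 20098 \left(- \frac{1}{11097}\right) - \frac{66936}{\left(-15917\right) \frac{1}{4474} + \left(-65 - 385\right) \left(- \frac{1}{23495}\right)} = - \frac{20098}{11097} - \frac{66936}{- \frac{15917}{4474} - - \frac{90}{4699}} = - \frac{20098}{11097} - \frac{66936}{- \frac{15917}{4474} + \frac{90}{4699}} = - \frac{20098}{11097} - \frac{66936}{- \frac{74391323}{21023326}} = - \frac{20098}{11097} - - \frac{1407217349136}{74391323} = - \frac{20098}{11097} + \frac{1407217349136}{74391323} = \frac{15614395806552538}{825520511331}$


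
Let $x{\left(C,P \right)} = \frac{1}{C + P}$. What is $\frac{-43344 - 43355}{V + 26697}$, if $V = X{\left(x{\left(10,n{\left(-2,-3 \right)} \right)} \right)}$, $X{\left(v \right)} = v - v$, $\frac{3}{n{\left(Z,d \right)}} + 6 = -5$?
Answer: $- \frac{86699}{26697} \approx -3.2475$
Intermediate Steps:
$n{\left(Z,d \right)} = - \frac{3}{11}$ ($n{\left(Z,d \right)} = \frac{3}{-6 - 5} = \frac{3}{-11} = 3 \left(- \frac{1}{11}\right) = - \frac{3}{11}$)
$X{\left(v \right)} = 0$
$V = 0$
$\frac{-43344 - 43355}{V + 26697} = \frac{-43344 - 43355}{0 + 26697} = - \frac{86699}{26697}$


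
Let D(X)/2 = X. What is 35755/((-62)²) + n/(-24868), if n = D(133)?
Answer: 222033209/23898148 ≈ 9.2908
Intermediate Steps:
D(X) = 2*X
n = 266 (n = 2*133 = 266)
35755/((-62)²) + n/(-24868) = 35755/((-62)²) + 266/(-24868) = 35755/3844 + 266*(-1/24868) = 35755*(1/3844) - 133/12434 = 35755/3844 - 133/12434 = 222033209/23898148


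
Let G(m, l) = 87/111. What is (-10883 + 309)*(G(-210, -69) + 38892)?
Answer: -15216334942/37 ≈ -4.1125e+8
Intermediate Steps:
G(m, l) = 29/37 (G(m, l) = 87*(1/111) = 29/37)
(-10883 + 309)*(G(-210, -69) + 38892) = (-10883 + 309)*(29/37 + 38892) = -10574*1439033/37 = -15216334942/37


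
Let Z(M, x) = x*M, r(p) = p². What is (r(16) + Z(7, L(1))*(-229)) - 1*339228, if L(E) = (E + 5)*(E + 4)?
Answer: -387062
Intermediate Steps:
L(E) = (4 + E)*(5 + E) (L(E) = (5 + E)*(4 + E) = (4 + E)*(5 + E))
Z(M, x) = M*x
(r(16) + Z(7, L(1))*(-229)) - 1*339228 = (16² + (7*(20 + 1² + 9*1))*(-229)) - 1*339228 = (256 + (7*(20 + 1 + 9))*(-229)) - 339228 = (256 + (7*30)*(-229)) - 339228 = (256 + 210*(-229)) - 339228 = (256 - 48090) - 339228 = -47834 - 339228 = -387062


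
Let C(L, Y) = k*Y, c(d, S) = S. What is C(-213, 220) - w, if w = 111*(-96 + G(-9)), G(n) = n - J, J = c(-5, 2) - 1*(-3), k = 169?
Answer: 49390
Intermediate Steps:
J = 5 (J = 2 - 1*(-3) = 2 + 3 = 5)
C(L, Y) = 169*Y
G(n) = -5 + n (G(n) = n - 1*5 = n - 5 = -5 + n)
w = -12210 (w = 111*(-96 + (-5 - 9)) = 111*(-96 - 14) = 111*(-110) = -12210)
C(-213, 220) - w = 169*220 - 1*(-12210) = 37180 + 12210 = 49390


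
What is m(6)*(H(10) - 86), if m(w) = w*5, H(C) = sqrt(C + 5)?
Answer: -2580 + 30*sqrt(15) ≈ -2463.8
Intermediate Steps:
H(C) = sqrt(5 + C)
m(w) = 5*w
m(6)*(H(10) - 86) = (5*6)*(sqrt(5 + 10) - 86) = 30*(sqrt(15) - 86) = 30*(-86 + sqrt(15)) = -2580 + 30*sqrt(15)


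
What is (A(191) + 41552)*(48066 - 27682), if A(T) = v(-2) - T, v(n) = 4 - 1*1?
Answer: 843163776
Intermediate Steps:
v(n) = 3 (v(n) = 4 - 1 = 3)
A(T) = 3 - T
(A(191) + 41552)*(48066 - 27682) = ((3 - 1*191) + 41552)*(48066 - 27682) = ((3 - 191) + 41552)*20384 = (-188 + 41552)*20384 = 41364*20384 = 843163776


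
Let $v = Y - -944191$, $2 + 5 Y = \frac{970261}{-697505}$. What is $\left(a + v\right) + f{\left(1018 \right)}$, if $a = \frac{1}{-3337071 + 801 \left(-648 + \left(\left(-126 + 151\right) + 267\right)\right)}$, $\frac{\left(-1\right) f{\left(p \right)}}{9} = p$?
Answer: $\frac{11811845527050986033}{12632607218175} \approx 9.3503 \cdot 10^{5}$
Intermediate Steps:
$Y = - \frac{2365271}{3487525}$ ($Y = - \frac{2}{5} + \frac{970261 \frac{1}{-697505}}{5} = - \frac{2}{5} + \frac{970261 \left(- \frac{1}{697505}\right)}{5} = - \frac{2}{5} + \frac{1}{5} \left(- \frac{970261}{697505}\right) = - \frac{2}{5} - \frac{970261}{3487525} = - \frac{2365271}{3487525} \approx -0.67821$)
$f{\left(p \right)} = - 9 p$
$v = \frac{3292887352004}{3487525}$ ($v = - \frac{2365271}{3487525} - -944191 = - \frac{2365271}{3487525} + 944191 = \frac{3292887352004}{3487525} \approx 9.4419 \cdot 10^{5}$)
$a = - \frac{1}{3622227}$ ($a = \frac{1}{-3337071 + 801 \left(-648 + \left(25 + 267\right)\right)} = \frac{1}{-3337071 + 801 \left(-648 + 292\right)} = \frac{1}{-3337071 + 801 \left(-356\right)} = \frac{1}{-3337071 - 285156} = \frac{1}{-3622227} = - \frac{1}{3622227} \approx -2.7607 \cdot 10^{-7}$)
$\left(a + v\right) + f{\left(1018 \right)} = \left(- \frac{1}{3622227} + \frac{3292887352004}{3487525}\right) - 9162 = \frac{11927585474383905383}{12632607218175} - 9162 = \frac{11811845527050986033}{12632607218175}$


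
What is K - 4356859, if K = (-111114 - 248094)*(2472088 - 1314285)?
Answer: -415896456883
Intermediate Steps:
K = -415892100024 (K = -359208*1157803 = -415892100024)
K - 4356859 = -415892100024 - 4356859 = -415896456883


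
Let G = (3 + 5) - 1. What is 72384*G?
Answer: 506688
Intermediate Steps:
G = 7 (G = 8 - 1 = 7)
72384*G = 72384*7 = 506688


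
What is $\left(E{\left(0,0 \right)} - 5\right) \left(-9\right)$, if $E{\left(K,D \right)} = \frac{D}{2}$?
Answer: $45$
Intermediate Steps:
$E{\left(K,D \right)} = \frac{D}{2}$ ($E{\left(K,D \right)} = D \frac{1}{2} = \frac{D}{2}$)
$\left(E{\left(0,0 \right)} - 5\right) \left(-9\right) = \left(\frac{1}{2} \cdot 0 - 5\right) \left(-9\right) = \left(0 - 5\right) \left(-9\right) = \left(-5\right) \left(-9\right) = 45$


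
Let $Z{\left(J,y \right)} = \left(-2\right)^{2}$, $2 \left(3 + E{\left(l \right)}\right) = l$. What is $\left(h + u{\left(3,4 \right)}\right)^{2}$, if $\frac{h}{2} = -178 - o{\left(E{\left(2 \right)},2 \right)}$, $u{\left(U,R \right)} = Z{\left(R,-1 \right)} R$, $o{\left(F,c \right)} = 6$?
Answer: $123904$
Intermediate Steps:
$E{\left(l \right)} = -3 + \frac{l}{2}$
$Z{\left(J,y \right)} = 4$
$u{\left(U,R \right)} = 4 R$
$h = -368$ ($h = 2 \left(-178 - 6\right) = 2 \left(-184\right) = -368$)
$\left(h + u{\left(3,4 \right)}\right)^{2} = \left(-368 + 4 \cdot 4\right)^{2} = \left(-368 + 16\right)^{2} = \left(-352\right)^{2} = 123904$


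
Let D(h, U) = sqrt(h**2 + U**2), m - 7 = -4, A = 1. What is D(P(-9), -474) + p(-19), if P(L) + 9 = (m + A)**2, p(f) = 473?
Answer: 473 + 5*sqrt(8989) ≈ 947.05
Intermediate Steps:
m = 3 (m = 7 - 4 = 3)
P(L) = 7 (P(L) = -9 + (3 + 1)**2 = -9 + 4**2 = -9 + 16 = 7)
D(h, U) = sqrt(U**2 + h**2)
D(P(-9), -474) + p(-19) = sqrt((-474)**2 + 7**2) + 473 = sqrt(224676 + 49) + 473 = sqrt(224725) + 473 = 5*sqrt(8989) + 473 = 473 + 5*sqrt(8989)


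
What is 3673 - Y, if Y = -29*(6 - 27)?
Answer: 3064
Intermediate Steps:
Y = 609 (Y = -29*(-21) = 609)
3673 - Y = 3673 - 1*609 = 3673 - 609 = 3064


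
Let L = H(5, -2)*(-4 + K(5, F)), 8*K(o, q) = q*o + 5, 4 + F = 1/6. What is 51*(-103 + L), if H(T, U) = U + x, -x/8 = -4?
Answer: -112659/8 ≈ -14082.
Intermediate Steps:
x = 32 (x = -8*(-4) = 32)
H(T, U) = 32 + U (H(T, U) = U + 32 = 32 + U)
F = -23/6 (F = -4 + 1/6 = -4 + 1*(⅙) = -4 + ⅙ = -23/6 ≈ -3.8333)
K(o, q) = 5/8 + o*q/8 (K(o, q) = (q*o + 5)/8 = (o*q + 5)/8 = (5 + o*q)/8 = 5/8 + o*q/8)
L = -1385/8 (L = (32 - 2)*(-4 + (5/8 + (⅛)*5*(-23/6))) = 30*(-4 + (5/8 - 115/48)) = 30*(-4 - 85/48) = 30*(-277/48) = -1385/8 ≈ -173.13)
51*(-103 + L) = 51*(-103 - 1385/8) = 51*(-2209/8) = -112659/8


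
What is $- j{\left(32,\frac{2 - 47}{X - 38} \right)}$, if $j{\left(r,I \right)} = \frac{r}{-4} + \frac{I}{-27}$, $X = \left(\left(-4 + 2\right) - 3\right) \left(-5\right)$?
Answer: $\frac{317}{39} \approx 8.1282$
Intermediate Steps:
$X = 25$ ($X = \left(-2 - 3\right) \left(-5\right) = \left(-5\right) \left(-5\right) = 25$)
$j{\left(r,I \right)} = - \frac{r}{4} - \frac{I}{27}$ ($j{\left(r,I \right)} = r \left(- \frac{1}{4}\right) + I \left(- \frac{1}{27}\right) = - \frac{r}{4} - \frac{I}{27}$)
$- j{\left(32,\frac{2 - 47}{X - 38} \right)} = - (\left(- \frac{1}{4}\right) 32 - \frac{\left(2 - 47\right) \frac{1}{25 - 38}}{27}) = - (-8 - \frac{\left(-45\right) \frac{1}{-13}}{27}) = - (-8 - \frac{\left(-45\right) \left(- \frac{1}{13}\right)}{27}) = - (-8 - \frac{5}{39}) = \left(-1\right) \left(- \frac{317}{39}\right) = \frac{317}{39}$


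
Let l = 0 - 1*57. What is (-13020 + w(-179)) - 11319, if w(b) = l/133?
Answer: -170376/7 ≈ -24339.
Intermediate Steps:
l = -57 (l = 0 - 57 = -57)
w(b) = -3/7 (w(b) = -57/133 = -57*1/133 = -3/7)
(-13020 + w(-179)) - 11319 = (-13020 - 3/7) - 11319 = -91143/7 - 11319 = -170376/7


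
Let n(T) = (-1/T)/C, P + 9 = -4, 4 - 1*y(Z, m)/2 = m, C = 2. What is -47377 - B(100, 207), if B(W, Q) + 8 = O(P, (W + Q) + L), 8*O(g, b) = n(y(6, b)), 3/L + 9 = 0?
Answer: -1376353667/29056 ≈ -47369.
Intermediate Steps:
L = -⅓ (L = 3/(-9 + 0) = 3/(-9) = 3*(-⅑) = -⅓ ≈ -0.33333)
y(Z, m) = 8 - 2*m
P = -13 (P = -9 - 4 = -13)
n(T) = -1/(2*T) (n(T) = -1/T/2 = -1/T*(½) = -1/(2*T))
O(g, b) = -1/(16*(8 - 2*b)) (O(g, b) = (-1/(2*(8 - 2*b)))/8 = -1/(16*(8 - 2*b)))
B(W, Q) = -8 + 1/(32*(-13/3 + Q + W)) (B(W, Q) = -8 + 1/(32*(-4 + ((W + Q) - ⅓))) = -8 + 1/(32*(-4 + ((Q + W) - ⅓))) = -8 + 1/(32*(-4 + (-⅓ + Q + W))) = -8 + 1/(32*(-13/3 + Q + W)))
-47377 - B(100, 207) = -47377 - (3331 - 768*207 - 768*100)/(32*(-13 + 3*207 + 3*100)) = -47377 - (3331 - 158976 - 76800)/(32*(-13 + 621 + 300)) = -47377 - (-232445)/(32*908) = -47377 - 1*(-232445/29056) = -47377 + 232445/29056 = -1376353667/29056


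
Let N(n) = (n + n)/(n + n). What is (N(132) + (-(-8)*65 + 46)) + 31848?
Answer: 32415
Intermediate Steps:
N(n) = 1 (N(n) = (2*n)/((2*n)) = (2*n)*(1/(2*n)) = 1)
(N(132) + (-(-8)*65 + 46)) + 31848 = (1 + (-(-8)*65 + 46)) + 31848 = (1 + (-8*(-65) + 46)) + 31848 = (1 + (520 + 46)) + 31848 = (1 + 566) + 31848 = 567 + 31848 = 32415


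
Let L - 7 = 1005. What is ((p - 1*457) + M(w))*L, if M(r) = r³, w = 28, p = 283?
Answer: 22039336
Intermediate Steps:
L = 1012 (L = 7 + 1005 = 1012)
((p - 1*457) + M(w))*L = ((283 - 1*457) + 28³)*1012 = ((283 - 457) + 21952)*1012 = (-174 + 21952)*1012 = 21778*1012 = 22039336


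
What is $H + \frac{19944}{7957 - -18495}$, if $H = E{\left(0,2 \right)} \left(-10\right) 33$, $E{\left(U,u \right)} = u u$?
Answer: $- \frac{8724174}{6613} \approx -1319.2$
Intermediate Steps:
$E{\left(U,u \right)} = u^{2}$
$H = -1320$ ($H = 2^{2} \left(-10\right) 33 = 4 \left(-10\right) 33 = \left(-40\right) 33 = -1320$)
$H + \frac{19944}{7957 - -18495} = -1320 + \frac{19944}{7957 - -18495} = -1320 + \frac{19944}{7957 + 18495} = -1320 + \frac{19944}{26452} = -1320 + 19944 \cdot \frac{1}{26452} = -1320 + \frac{4986}{6613} = - \frac{8724174}{6613}$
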